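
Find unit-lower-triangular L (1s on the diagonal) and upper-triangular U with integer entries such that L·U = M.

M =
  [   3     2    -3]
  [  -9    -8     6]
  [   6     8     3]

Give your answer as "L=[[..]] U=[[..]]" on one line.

L=[[1,0,0],[-3,1,0],[2,-2,1]] U=[[3,2,-3],[0,-2,-3],[0,0,3]]

  r1 -= -3·r0 → [0,-2,-3]
  r2 -= 2·r0 → [0,4,9]
  r2 -= -2·r1 → [0,0,3]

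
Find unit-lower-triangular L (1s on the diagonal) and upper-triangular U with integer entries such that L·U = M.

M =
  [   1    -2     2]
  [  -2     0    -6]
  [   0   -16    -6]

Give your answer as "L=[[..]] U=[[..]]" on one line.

L=[[1,0,0],[-2,1,0],[0,4,1]] U=[[1,-2,2],[0,-4,-2],[0,0,2]]

  row1 -= -2·row0 → [0,-4,-2]
  row2 -= 0·row0 → [0,-16,-6]
  row2 -= 4·row1 → [0,0,2]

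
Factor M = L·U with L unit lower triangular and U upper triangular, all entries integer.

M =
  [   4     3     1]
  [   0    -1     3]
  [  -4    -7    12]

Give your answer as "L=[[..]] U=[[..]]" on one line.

  R1 -= 0·R0 → [0,-1,3]
  R2 -= -1·R0 → [0,-4,13]
  R2 -= 4·R1 → [0,0,1]

L=[[1,0,0],[0,1,0],[-1,4,1]] U=[[4,3,1],[0,-1,3],[0,0,1]]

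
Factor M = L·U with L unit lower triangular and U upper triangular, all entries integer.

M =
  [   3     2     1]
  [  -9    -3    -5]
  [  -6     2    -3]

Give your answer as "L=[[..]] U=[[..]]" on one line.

  R1 -= -3·R0 → [0,3,-2]
  R2 -= -2·R0 → [0,6,-1]
  R2 -= 2·R1 → [0,0,3]

L=[[1,0,0],[-3,1,0],[-2,2,1]] U=[[3,2,1],[0,3,-2],[0,0,3]]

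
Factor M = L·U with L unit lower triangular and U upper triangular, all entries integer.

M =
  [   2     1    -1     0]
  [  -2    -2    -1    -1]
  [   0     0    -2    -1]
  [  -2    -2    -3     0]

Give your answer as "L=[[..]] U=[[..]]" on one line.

L=[[1,0,0,0],[-1,1,0,0],[0,0,1,0],[-1,1,1,1]] U=[[2,1,-1,0],[0,-1,-2,-1],[0,0,-2,-1],[0,0,0,2]]

  row1 -= -1·row0 → [0,-1,-2,-1]
  row2 -= 0·row0 → [0,0,-2,-1]
  row3 -= -1·row0 → [0,-1,-4,0]
  row2 -= 0·row1 → [0,0,-2,-1]
  row3 -= 1·row1 → [0,0,-2,1]
  row3 -= 1·row2 → [0,0,0,2]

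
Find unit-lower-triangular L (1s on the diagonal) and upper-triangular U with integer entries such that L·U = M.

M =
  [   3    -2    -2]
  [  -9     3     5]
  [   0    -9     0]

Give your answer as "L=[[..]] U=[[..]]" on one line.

L=[[1,0,0],[-3,1,0],[0,3,1]] U=[[3,-2,-2],[0,-3,-1],[0,0,3]]

  r1 -= -3·r0 → [0,-3,-1]
  r2 -= 0·r0 → [0,-9,0]
  r2 -= 3·r1 → [0,0,3]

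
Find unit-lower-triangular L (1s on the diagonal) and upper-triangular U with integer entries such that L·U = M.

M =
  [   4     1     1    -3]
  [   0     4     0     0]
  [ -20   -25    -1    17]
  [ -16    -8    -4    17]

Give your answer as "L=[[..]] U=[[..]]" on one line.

  R1 -= 0·R0 → [0,4,0,0]
  R2 -= -5·R0 → [0,-20,4,2]
  R3 -= -4·R0 → [0,-4,0,5]
  R2 -= -5·R1 → [0,0,4,2]
  R3 -= -1·R1 → [0,0,0,5]
  R3 -= 0·R2 → [0,0,0,5]

L=[[1,0,0,0],[0,1,0,0],[-5,-5,1,0],[-4,-1,0,1]] U=[[4,1,1,-3],[0,4,0,0],[0,0,4,2],[0,0,0,5]]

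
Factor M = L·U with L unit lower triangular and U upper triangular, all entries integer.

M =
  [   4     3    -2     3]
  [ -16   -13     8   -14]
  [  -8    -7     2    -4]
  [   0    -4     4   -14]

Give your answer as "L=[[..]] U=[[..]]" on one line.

L=[[1,0,0,0],[-4,1,0,0],[-2,1,1,0],[0,4,-2,1]] U=[[4,3,-2,3],[0,-1,0,-2],[0,0,-2,4],[0,0,0,2]]

  row1 -= -4·row0 → [0,-1,0,-2]
  row2 -= -2·row0 → [0,-1,-2,2]
  row3 -= 0·row0 → [0,-4,4,-14]
  row2 -= 1·row1 → [0,0,-2,4]
  row3 -= 4·row1 → [0,0,4,-6]
  row3 -= -2·row2 → [0,0,0,2]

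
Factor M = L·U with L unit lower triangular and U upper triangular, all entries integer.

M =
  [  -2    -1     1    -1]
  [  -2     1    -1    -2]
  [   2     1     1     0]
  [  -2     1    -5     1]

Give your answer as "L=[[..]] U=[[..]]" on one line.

L=[[1,0,0,0],[1,1,0,0],[-1,0,1,0],[1,1,-2,1]] U=[[-2,-1,1,-1],[0,2,-2,-1],[0,0,2,-1],[0,0,0,1]]

  row1 -= 1·row0 → [0,2,-2,-1]
  row2 -= -1·row0 → [0,0,2,-1]
  row3 -= 1·row0 → [0,2,-6,2]
  row2 -= 0·row1 → [0,0,2,-1]
  row3 -= 1·row1 → [0,0,-4,3]
  row3 -= -2·row2 → [0,0,0,1]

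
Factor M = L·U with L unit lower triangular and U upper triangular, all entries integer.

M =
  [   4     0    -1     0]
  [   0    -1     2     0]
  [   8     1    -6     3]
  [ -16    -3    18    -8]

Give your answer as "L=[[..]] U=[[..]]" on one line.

  r1 -= 0·r0 → [0,-1,2,0]
  r2 -= 2·r0 → [0,1,-4,3]
  r3 -= -4·r0 → [0,-3,14,-8]
  r2 -= -1·r1 → [0,0,-2,3]
  r3 -= 3·r1 → [0,0,8,-8]
  r3 -= -4·r2 → [0,0,0,4]

L=[[1,0,0,0],[0,1,0,0],[2,-1,1,0],[-4,3,-4,1]] U=[[4,0,-1,0],[0,-1,2,0],[0,0,-2,3],[0,0,0,4]]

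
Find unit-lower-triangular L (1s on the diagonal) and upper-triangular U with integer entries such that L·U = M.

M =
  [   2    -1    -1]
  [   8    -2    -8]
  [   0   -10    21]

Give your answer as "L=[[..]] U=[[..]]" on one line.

L=[[1,0,0],[4,1,0],[0,-5,1]] U=[[2,-1,-1],[0,2,-4],[0,0,1]]

  R1 -= 4·R0 → [0,2,-4]
  R2 -= 0·R0 → [0,-10,21]
  R2 -= -5·R1 → [0,0,1]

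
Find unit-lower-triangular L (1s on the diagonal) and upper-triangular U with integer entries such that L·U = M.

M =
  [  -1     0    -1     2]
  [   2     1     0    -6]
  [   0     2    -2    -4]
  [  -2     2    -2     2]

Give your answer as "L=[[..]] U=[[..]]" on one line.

L=[[1,0,0,0],[-2,1,0,0],[0,2,1,0],[2,2,2,1]] U=[[-1,0,-1,2],[0,1,-2,-2],[0,0,2,0],[0,0,0,2]]

  r1 -= -2·r0 → [0,1,-2,-2]
  r2 -= 0·r0 → [0,2,-2,-4]
  r3 -= 2·r0 → [0,2,0,-2]
  r2 -= 2·r1 → [0,0,2,0]
  r3 -= 2·r1 → [0,0,4,2]
  r3 -= 2·r2 → [0,0,0,2]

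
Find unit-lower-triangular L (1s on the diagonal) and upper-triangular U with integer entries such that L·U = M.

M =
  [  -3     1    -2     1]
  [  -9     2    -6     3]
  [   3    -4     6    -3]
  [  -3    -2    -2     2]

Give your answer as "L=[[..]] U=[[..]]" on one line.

  r1 -= 3·r0 → [0,-1,0,0]
  r2 -= -1·r0 → [0,-3,4,-2]
  r3 -= 1·r0 → [0,-3,0,1]
  r2 -= 3·r1 → [0,0,4,-2]
  r3 -= 3·r1 → [0,0,0,1]
  r3 -= 0·r2 → [0,0,0,1]

L=[[1,0,0,0],[3,1,0,0],[-1,3,1,0],[1,3,0,1]] U=[[-3,1,-2,1],[0,-1,0,0],[0,0,4,-2],[0,0,0,1]]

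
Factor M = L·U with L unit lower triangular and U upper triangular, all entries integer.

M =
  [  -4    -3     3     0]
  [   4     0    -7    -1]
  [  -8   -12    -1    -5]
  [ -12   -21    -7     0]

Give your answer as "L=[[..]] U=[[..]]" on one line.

L=[[1,0,0,0],[-1,1,0,0],[2,2,1,0],[3,4,0,1]] U=[[-4,-3,3,0],[0,-3,-4,-1],[0,0,1,-3],[0,0,0,4]]

  row1 -= -1·row0 → [0,-3,-4,-1]
  row2 -= 2·row0 → [0,-6,-7,-5]
  row3 -= 3·row0 → [0,-12,-16,0]
  row2 -= 2·row1 → [0,0,1,-3]
  row3 -= 4·row1 → [0,0,0,4]
  row3 -= 0·row2 → [0,0,0,4]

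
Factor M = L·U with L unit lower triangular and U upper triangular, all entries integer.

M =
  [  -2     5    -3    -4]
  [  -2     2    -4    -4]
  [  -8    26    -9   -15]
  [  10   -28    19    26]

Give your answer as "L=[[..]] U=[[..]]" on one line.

L=[[1,0,0,0],[1,1,0,0],[4,-2,1,0],[-5,1,5,1]] U=[[-2,5,-3,-4],[0,-3,-1,0],[0,0,1,1],[0,0,0,1]]

  row1 -= 1·row0 → [0,-3,-1,0]
  row2 -= 4·row0 → [0,6,3,1]
  row3 -= -5·row0 → [0,-3,4,6]
  row2 -= -2·row1 → [0,0,1,1]
  row3 -= 1·row1 → [0,0,5,6]
  row3 -= 5·row2 → [0,0,0,1]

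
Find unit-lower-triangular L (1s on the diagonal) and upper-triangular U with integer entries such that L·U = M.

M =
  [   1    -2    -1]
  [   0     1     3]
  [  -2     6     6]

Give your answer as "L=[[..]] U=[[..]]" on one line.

L=[[1,0,0],[0,1,0],[-2,2,1]] U=[[1,-2,-1],[0,1,3],[0,0,-2]]

  R1 -= 0·R0 → [0,1,3]
  R2 -= -2·R0 → [0,2,4]
  R2 -= 2·R1 → [0,0,-2]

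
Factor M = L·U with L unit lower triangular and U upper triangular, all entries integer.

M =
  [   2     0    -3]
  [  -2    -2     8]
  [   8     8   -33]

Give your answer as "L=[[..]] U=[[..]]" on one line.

  R1 -= -1·R0 → [0,-2,5]
  R2 -= 4·R0 → [0,8,-21]
  R2 -= -4·R1 → [0,0,-1]

L=[[1,0,0],[-1,1,0],[4,-4,1]] U=[[2,0,-3],[0,-2,5],[0,0,-1]]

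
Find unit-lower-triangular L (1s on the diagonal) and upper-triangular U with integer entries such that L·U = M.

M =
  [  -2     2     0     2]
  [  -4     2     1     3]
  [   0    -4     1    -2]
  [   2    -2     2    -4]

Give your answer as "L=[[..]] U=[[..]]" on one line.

  row1 -= 2·row0 → [0,-2,1,-1]
  row2 -= 0·row0 → [0,-4,1,-2]
  row3 -= -1·row0 → [0,0,2,-2]
  row2 -= 2·row1 → [0,0,-1,0]
  row3 -= 0·row1 → [0,0,2,-2]
  row3 -= -2·row2 → [0,0,0,-2]

L=[[1,0,0,0],[2,1,0,0],[0,2,1,0],[-1,0,-2,1]] U=[[-2,2,0,2],[0,-2,1,-1],[0,0,-1,0],[0,0,0,-2]]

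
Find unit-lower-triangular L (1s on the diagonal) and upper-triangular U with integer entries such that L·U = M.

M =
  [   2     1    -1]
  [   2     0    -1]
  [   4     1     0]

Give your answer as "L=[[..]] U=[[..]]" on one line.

L=[[1,0,0],[1,1,0],[2,1,1]] U=[[2,1,-1],[0,-1,0],[0,0,2]]

  R1 -= 1·R0 → [0,-1,0]
  R2 -= 2·R0 → [0,-1,2]
  R2 -= 1·R1 → [0,0,2]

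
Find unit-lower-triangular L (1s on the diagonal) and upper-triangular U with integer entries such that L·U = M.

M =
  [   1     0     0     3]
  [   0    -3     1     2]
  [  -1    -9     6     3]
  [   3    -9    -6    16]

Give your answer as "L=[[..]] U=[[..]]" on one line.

L=[[1,0,0,0],[0,1,0,0],[-1,3,1,0],[3,3,-3,1]] U=[[1,0,0,3],[0,-3,1,2],[0,0,3,0],[0,0,0,1]]

  row1 -= 0·row0 → [0,-3,1,2]
  row2 -= -1·row0 → [0,-9,6,6]
  row3 -= 3·row0 → [0,-9,-6,7]
  row2 -= 3·row1 → [0,0,3,0]
  row3 -= 3·row1 → [0,0,-9,1]
  row3 -= -3·row2 → [0,0,0,1]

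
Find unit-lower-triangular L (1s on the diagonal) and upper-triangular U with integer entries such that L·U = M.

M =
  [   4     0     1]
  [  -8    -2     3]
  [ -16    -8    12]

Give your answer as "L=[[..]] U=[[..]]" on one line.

L=[[1,0,0],[-2,1,0],[-4,4,1]] U=[[4,0,1],[0,-2,5],[0,0,-4]]

  r1 -= -2·r0 → [0,-2,5]
  r2 -= -4·r0 → [0,-8,16]
  r2 -= 4·r1 → [0,0,-4]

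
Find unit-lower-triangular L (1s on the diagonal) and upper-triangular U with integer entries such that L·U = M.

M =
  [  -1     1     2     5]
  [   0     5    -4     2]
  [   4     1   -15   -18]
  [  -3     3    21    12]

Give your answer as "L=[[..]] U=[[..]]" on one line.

  r1 -= 0·r0 → [0,5,-4,2]
  r2 -= -4·r0 → [0,5,-7,2]
  r3 -= 3·r0 → [0,0,15,-3]
  r2 -= 1·r1 → [0,0,-3,0]
  r3 -= 0·r1 → [0,0,15,-3]
  r3 -= -5·r2 → [0,0,0,-3]

L=[[1,0,0,0],[0,1,0,0],[-4,1,1,0],[3,0,-5,1]] U=[[-1,1,2,5],[0,5,-4,2],[0,0,-3,0],[0,0,0,-3]]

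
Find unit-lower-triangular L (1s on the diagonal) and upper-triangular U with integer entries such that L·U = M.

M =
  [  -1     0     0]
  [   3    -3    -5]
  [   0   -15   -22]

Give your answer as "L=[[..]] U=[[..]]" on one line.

L=[[1,0,0],[-3,1,0],[0,5,1]] U=[[-1,0,0],[0,-3,-5],[0,0,3]]

  R1 -= -3·R0 → [0,-3,-5]
  R2 -= 0·R0 → [0,-15,-22]
  R2 -= 5·R1 → [0,0,3]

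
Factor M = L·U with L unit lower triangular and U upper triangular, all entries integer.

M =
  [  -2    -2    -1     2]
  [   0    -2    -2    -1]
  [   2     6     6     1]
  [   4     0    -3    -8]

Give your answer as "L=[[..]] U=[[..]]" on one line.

  row1 -= 0·row0 → [0,-2,-2,-1]
  row2 -= -1·row0 → [0,4,5,3]
  row3 -= -2·row0 → [0,-4,-5,-4]
  row2 -= -2·row1 → [0,0,1,1]
  row3 -= 2·row1 → [0,0,-1,-2]
  row3 -= -1·row2 → [0,0,0,-1]

L=[[1,0,0,0],[0,1,0,0],[-1,-2,1,0],[-2,2,-1,1]] U=[[-2,-2,-1,2],[0,-2,-2,-1],[0,0,1,1],[0,0,0,-1]]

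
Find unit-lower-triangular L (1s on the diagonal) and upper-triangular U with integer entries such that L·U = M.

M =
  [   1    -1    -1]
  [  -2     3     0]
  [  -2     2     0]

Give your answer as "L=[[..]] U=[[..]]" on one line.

  r1 -= -2·r0 → [0,1,-2]
  r2 -= -2·r0 → [0,0,-2]
  r2 -= 0·r1 → [0,0,-2]

L=[[1,0,0],[-2,1,0],[-2,0,1]] U=[[1,-1,-1],[0,1,-2],[0,0,-2]]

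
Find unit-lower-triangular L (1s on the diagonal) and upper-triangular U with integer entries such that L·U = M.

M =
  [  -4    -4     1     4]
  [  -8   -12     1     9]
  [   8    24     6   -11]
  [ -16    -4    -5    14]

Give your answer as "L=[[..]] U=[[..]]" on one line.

  row1 -= 2·row0 → [0,-4,-1,1]
  row2 -= -2·row0 → [0,16,8,-3]
  row3 -= 4·row0 → [0,12,-9,-2]
  row2 -= -4·row1 → [0,0,4,1]
  row3 -= -3·row1 → [0,0,-12,1]
  row3 -= -3·row2 → [0,0,0,4]

L=[[1,0,0,0],[2,1,0,0],[-2,-4,1,0],[4,-3,-3,1]] U=[[-4,-4,1,4],[0,-4,-1,1],[0,0,4,1],[0,0,0,4]]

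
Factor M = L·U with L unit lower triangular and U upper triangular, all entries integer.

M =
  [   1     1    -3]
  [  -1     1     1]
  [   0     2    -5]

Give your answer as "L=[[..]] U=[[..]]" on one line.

L=[[1,0,0],[-1,1,0],[0,1,1]] U=[[1,1,-3],[0,2,-2],[0,0,-3]]

  R1 -= -1·R0 → [0,2,-2]
  R2 -= 0·R0 → [0,2,-5]
  R2 -= 1·R1 → [0,0,-3]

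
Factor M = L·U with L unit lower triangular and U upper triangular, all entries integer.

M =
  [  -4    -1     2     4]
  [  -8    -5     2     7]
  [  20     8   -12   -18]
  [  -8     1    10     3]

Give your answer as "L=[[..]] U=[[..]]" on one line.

L=[[1,0,0,0],[2,1,0,0],[-5,-1,1,0],[2,-1,-1,1]] U=[[-4,-1,2,4],[0,-3,-2,-1],[0,0,-4,1],[0,0,0,-5]]

  row1 -= 2·row0 → [0,-3,-2,-1]
  row2 -= -5·row0 → [0,3,-2,2]
  row3 -= 2·row0 → [0,3,6,-5]
  row2 -= -1·row1 → [0,0,-4,1]
  row3 -= -1·row1 → [0,0,4,-6]
  row3 -= -1·row2 → [0,0,0,-5]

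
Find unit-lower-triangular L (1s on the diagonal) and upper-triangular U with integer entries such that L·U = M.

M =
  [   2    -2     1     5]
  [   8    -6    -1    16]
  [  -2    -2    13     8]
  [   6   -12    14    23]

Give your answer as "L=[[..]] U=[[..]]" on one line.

L=[[1,0,0,0],[4,1,0,0],[-1,-2,1,0],[3,-3,-1,1]] U=[[2,-2,1,5],[0,2,-5,-4],[0,0,4,5],[0,0,0,1]]

  r1 -= 4·r0 → [0,2,-5,-4]
  r2 -= -1·r0 → [0,-4,14,13]
  r3 -= 3·r0 → [0,-6,11,8]
  r2 -= -2·r1 → [0,0,4,5]
  r3 -= -3·r1 → [0,0,-4,-4]
  r3 -= -1·r2 → [0,0,0,1]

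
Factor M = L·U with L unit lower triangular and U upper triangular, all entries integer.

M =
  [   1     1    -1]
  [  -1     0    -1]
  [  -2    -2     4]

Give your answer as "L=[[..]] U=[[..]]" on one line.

  row1 -= -1·row0 → [0,1,-2]
  row2 -= -2·row0 → [0,0,2]
  row2 -= 0·row1 → [0,0,2]

L=[[1,0,0],[-1,1,0],[-2,0,1]] U=[[1,1,-1],[0,1,-2],[0,0,2]]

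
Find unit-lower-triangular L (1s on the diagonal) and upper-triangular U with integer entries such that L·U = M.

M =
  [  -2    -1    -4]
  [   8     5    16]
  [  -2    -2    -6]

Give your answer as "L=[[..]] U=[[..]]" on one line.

L=[[1,0,0],[-4,1,0],[1,-1,1]] U=[[-2,-1,-4],[0,1,0],[0,0,-2]]

  R1 -= -4·R0 → [0,1,0]
  R2 -= 1·R0 → [0,-1,-2]
  R2 -= -1·R1 → [0,0,-2]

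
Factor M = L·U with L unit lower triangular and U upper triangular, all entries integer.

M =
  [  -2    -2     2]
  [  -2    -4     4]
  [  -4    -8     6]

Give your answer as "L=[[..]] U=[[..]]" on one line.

L=[[1,0,0],[1,1,0],[2,2,1]] U=[[-2,-2,2],[0,-2,2],[0,0,-2]]

  row1 -= 1·row0 → [0,-2,2]
  row2 -= 2·row0 → [0,-4,2]
  row2 -= 2·row1 → [0,0,-2]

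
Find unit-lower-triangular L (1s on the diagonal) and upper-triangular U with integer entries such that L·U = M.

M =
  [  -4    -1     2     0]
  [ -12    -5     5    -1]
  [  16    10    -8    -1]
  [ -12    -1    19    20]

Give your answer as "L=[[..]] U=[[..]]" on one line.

  r1 -= 3·r0 → [0,-2,-1,-1]
  r2 -= -4·r0 → [0,6,0,-1]
  r3 -= 3·r0 → [0,2,13,20]
  r2 -= -3·r1 → [0,0,-3,-4]
  r3 -= -1·r1 → [0,0,12,19]
  r3 -= -4·r2 → [0,0,0,3]

L=[[1,0,0,0],[3,1,0,0],[-4,-3,1,0],[3,-1,-4,1]] U=[[-4,-1,2,0],[0,-2,-1,-1],[0,0,-3,-4],[0,0,0,3]]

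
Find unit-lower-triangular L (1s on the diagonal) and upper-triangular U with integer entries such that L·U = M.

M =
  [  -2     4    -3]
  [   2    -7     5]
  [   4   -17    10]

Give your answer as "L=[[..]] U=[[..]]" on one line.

  r1 -= -1·r0 → [0,-3,2]
  r2 -= -2·r0 → [0,-9,4]
  r2 -= 3·r1 → [0,0,-2]

L=[[1,0,0],[-1,1,0],[-2,3,1]] U=[[-2,4,-3],[0,-3,2],[0,0,-2]]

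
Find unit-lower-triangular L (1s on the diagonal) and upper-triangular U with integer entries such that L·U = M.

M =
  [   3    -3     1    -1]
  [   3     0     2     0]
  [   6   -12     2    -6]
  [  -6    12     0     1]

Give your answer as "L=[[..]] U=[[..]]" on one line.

L=[[1,0,0,0],[1,1,0,0],[2,-2,1,0],[-2,2,0,1]] U=[[3,-3,1,-1],[0,3,1,1],[0,0,2,-2],[0,0,0,-3]]

  row1 -= 1·row0 → [0,3,1,1]
  row2 -= 2·row0 → [0,-6,0,-4]
  row3 -= -2·row0 → [0,6,2,-1]
  row2 -= -2·row1 → [0,0,2,-2]
  row3 -= 2·row1 → [0,0,0,-3]
  row3 -= 0·row2 → [0,0,0,-3]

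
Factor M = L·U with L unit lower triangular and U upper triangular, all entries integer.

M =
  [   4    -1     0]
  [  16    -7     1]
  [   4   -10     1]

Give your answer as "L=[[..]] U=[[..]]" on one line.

  r1 -= 4·r0 → [0,-3,1]
  r2 -= 1·r0 → [0,-9,1]
  r2 -= 3·r1 → [0,0,-2]

L=[[1,0,0],[4,1,0],[1,3,1]] U=[[4,-1,0],[0,-3,1],[0,0,-2]]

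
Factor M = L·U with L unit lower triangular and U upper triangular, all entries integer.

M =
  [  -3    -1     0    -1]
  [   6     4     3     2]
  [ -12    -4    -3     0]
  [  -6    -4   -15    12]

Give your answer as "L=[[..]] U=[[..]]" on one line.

  R1 -= -2·R0 → [0,2,3,0]
  R2 -= 4·R0 → [0,0,-3,4]
  R3 -= 2·R0 → [0,-2,-15,14]
  R2 -= 0·R1 → [0,0,-3,4]
  R3 -= -1·R1 → [0,0,-12,14]
  R3 -= 4·R2 → [0,0,0,-2]

L=[[1,0,0,0],[-2,1,0,0],[4,0,1,0],[2,-1,4,1]] U=[[-3,-1,0,-1],[0,2,3,0],[0,0,-3,4],[0,0,0,-2]]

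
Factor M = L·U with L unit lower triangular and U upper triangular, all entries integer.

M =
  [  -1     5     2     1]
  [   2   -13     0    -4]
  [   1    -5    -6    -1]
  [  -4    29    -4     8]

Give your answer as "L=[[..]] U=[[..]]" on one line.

L=[[1,0,0,0],[-2,1,0,0],[-1,0,1,0],[4,-3,0,1]] U=[[-1,5,2,1],[0,-3,4,-2],[0,0,-4,0],[0,0,0,-2]]

  r1 -= -2·r0 → [0,-3,4,-2]
  r2 -= -1·r0 → [0,0,-4,0]
  r3 -= 4·r0 → [0,9,-12,4]
  r2 -= 0·r1 → [0,0,-4,0]
  r3 -= -3·r1 → [0,0,0,-2]
  r3 -= 0·r2 → [0,0,0,-2]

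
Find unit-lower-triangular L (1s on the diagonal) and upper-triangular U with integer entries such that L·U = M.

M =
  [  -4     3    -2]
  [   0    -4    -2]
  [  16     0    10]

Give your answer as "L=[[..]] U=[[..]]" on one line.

L=[[1,0,0],[0,1,0],[-4,-3,1]] U=[[-4,3,-2],[0,-4,-2],[0,0,-4]]

  r1 -= 0·r0 → [0,-4,-2]
  r2 -= -4·r0 → [0,12,2]
  r2 -= -3·r1 → [0,0,-4]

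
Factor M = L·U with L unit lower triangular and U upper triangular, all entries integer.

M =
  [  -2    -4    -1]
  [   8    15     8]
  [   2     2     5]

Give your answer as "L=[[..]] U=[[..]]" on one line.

  row1 -= -4·row0 → [0,-1,4]
  row2 -= -1·row0 → [0,-2,4]
  row2 -= 2·row1 → [0,0,-4]

L=[[1,0,0],[-4,1,0],[-1,2,1]] U=[[-2,-4,-1],[0,-1,4],[0,0,-4]]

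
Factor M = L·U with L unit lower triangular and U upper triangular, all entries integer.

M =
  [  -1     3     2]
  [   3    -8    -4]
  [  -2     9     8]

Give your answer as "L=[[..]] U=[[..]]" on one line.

  r1 -= -3·r0 → [0,1,2]
  r2 -= 2·r0 → [0,3,4]
  r2 -= 3·r1 → [0,0,-2]

L=[[1,0,0],[-3,1,0],[2,3,1]] U=[[-1,3,2],[0,1,2],[0,0,-2]]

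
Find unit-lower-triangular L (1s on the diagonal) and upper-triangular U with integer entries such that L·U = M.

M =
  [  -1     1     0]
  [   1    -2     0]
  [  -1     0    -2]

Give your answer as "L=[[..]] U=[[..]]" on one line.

  r1 -= -1·r0 → [0,-1,0]
  r2 -= 1·r0 → [0,-1,-2]
  r2 -= 1·r1 → [0,0,-2]

L=[[1,0,0],[-1,1,0],[1,1,1]] U=[[-1,1,0],[0,-1,0],[0,0,-2]]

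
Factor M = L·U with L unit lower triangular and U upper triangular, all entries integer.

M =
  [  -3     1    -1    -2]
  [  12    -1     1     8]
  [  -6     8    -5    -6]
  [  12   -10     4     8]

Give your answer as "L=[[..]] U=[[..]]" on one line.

L=[[1,0,0,0],[-4,1,0,0],[2,2,1,0],[-4,-2,-2,1]] U=[[-3,1,-1,-2],[0,3,-3,0],[0,0,3,-2],[0,0,0,-4]]

  r1 -= -4·r0 → [0,3,-3,0]
  r2 -= 2·r0 → [0,6,-3,-2]
  r3 -= -4·r0 → [0,-6,0,0]
  r2 -= 2·r1 → [0,0,3,-2]
  r3 -= -2·r1 → [0,0,-6,0]
  r3 -= -2·r2 → [0,0,0,-4]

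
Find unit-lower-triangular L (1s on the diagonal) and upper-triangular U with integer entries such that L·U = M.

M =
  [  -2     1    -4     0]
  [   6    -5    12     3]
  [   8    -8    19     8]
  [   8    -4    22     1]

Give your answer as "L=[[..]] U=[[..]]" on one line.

  R1 -= -3·R0 → [0,-2,0,3]
  R2 -= -4·R0 → [0,-4,3,8]
  R3 -= -4·R0 → [0,0,6,1]
  R2 -= 2·R1 → [0,0,3,2]
  R3 -= 0·R1 → [0,0,6,1]
  R3 -= 2·R2 → [0,0,0,-3]

L=[[1,0,0,0],[-3,1,0,0],[-4,2,1,0],[-4,0,2,1]] U=[[-2,1,-4,0],[0,-2,0,3],[0,0,3,2],[0,0,0,-3]]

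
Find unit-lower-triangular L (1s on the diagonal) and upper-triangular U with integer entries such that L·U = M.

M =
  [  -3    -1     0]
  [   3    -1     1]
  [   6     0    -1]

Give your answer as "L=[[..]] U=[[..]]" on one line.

L=[[1,0,0],[-1,1,0],[-2,1,1]] U=[[-3,-1,0],[0,-2,1],[0,0,-2]]

  row1 -= -1·row0 → [0,-2,1]
  row2 -= -2·row0 → [0,-2,-1]
  row2 -= 1·row1 → [0,0,-2]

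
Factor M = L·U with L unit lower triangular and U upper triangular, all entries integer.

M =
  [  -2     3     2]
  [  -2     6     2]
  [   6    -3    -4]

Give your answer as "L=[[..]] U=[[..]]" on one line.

  row1 -= 1·row0 → [0,3,0]
  row2 -= -3·row0 → [0,6,2]
  row2 -= 2·row1 → [0,0,2]

L=[[1,0,0],[1,1,0],[-3,2,1]] U=[[-2,3,2],[0,3,0],[0,0,2]]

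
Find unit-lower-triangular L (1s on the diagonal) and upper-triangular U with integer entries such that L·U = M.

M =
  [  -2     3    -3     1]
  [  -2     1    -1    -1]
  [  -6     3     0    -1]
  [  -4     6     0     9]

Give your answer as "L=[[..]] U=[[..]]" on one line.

L=[[1,0,0,0],[1,1,0,0],[3,3,1,0],[2,0,2,1]] U=[[-2,3,-3,1],[0,-2,2,-2],[0,0,3,2],[0,0,0,3]]

  row1 -= 1·row0 → [0,-2,2,-2]
  row2 -= 3·row0 → [0,-6,9,-4]
  row3 -= 2·row0 → [0,0,6,7]
  row2 -= 3·row1 → [0,0,3,2]
  row3 -= 0·row1 → [0,0,6,7]
  row3 -= 2·row2 → [0,0,0,3]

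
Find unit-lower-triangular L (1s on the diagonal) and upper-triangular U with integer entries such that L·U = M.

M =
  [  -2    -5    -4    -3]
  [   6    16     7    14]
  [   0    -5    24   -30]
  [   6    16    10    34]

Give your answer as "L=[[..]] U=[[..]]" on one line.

  row1 -= -3·row0 → [0,1,-5,5]
  row2 -= 0·row0 → [0,-5,24,-30]
  row3 -= -3·row0 → [0,1,-2,25]
  row2 -= -5·row1 → [0,0,-1,-5]
  row3 -= 1·row1 → [0,0,3,20]
  row3 -= -3·row2 → [0,0,0,5]

L=[[1,0,0,0],[-3,1,0,0],[0,-5,1,0],[-3,1,-3,1]] U=[[-2,-5,-4,-3],[0,1,-5,5],[0,0,-1,-5],[0,0,0,5]]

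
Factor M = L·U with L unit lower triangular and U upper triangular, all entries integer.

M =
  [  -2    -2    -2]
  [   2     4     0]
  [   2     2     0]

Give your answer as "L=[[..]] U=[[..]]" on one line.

L=[[1,0,0],[-1,1,0],[-1,0,1]] U=[[-2,-2,-2],[0,2,-2],[0,0,-2]]

  r1 -= -1·r0 → [0,2,-2]
  r2 -= -1·r0 → [0,0,-2]
  r2 -= 0·r1 → [0,0,-2]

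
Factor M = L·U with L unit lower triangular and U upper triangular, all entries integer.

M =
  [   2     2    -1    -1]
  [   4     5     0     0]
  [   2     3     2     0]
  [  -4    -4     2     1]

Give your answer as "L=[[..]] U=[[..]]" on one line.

L=[[1,0,0,0],[2,1,0,0],[1,1,1,0],[-2,0,0,1]] U=[[2,2,-1,-1],[0,1,2,2],[0,0,1,-1],[0,0,0,-1]]

  r1 -= 2·r0 → [0,1,2,2]
  r2 -= 1·r0 → [0,1,3,1]
  r3 -= -2·r0 → [0,0,0,-1]
  r2 -= 1·r1 → [0,0,1,-1]
  r3 -= 0·r1 → [0,0,0,-1]
  r3 -= 0·r2 → [0,0,0,-1]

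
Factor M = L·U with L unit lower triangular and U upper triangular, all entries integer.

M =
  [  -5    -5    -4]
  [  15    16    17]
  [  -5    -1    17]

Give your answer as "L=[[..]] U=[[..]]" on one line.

  r1 -= -3·r0 → [0,1,5]
  r2 -= 1·r0 → [0,4,21]
  r2 -= 4·r1 → [0,0,1]

L=[[1,0,0],[-3,1,0],[1,4,1]] U=[[-5,-5,-4],[0,1,5],[0,0,1]]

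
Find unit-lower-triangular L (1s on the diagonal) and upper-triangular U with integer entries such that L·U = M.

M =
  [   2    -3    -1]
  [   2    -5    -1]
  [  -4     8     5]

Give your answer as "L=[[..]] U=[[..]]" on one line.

L=[[1,0,0],[1,1,0],[-2,-1,1]] U=[[2,-3,-1],[0,-2,0],[0,0,3]]

  r1 -= 1·r0 → [0,-2,0]
  r2 -= -2·r0 → [0,2,3]
  r2 -= -1·r1 → [0,0,3]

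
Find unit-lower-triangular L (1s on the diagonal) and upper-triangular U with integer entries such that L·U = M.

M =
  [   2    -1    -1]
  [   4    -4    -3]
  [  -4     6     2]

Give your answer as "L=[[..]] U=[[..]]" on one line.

  r1 -= 2·r0 → [0,-2,-1]
  r2 -= -2·r0 → [0,4,0]
  r2 -= -2·r1 → [0,0,-2]

L=[[1,0,0],[2,1,0],[-2,-2,1]] U=[[2,-1,-1],[0,-2,-1],[0,0,-2]]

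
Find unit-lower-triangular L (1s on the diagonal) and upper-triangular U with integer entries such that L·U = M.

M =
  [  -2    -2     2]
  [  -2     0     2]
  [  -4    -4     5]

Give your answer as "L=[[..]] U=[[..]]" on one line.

  r1 -= 1·r0 → [0,2,0]
  r2 -= 2·r0 → [0,0,1]
  r2 -= 0·r1 → [0,0,1]

L=[[1,0,0],[1,1,0],[2,0,1]] U=[[-2,-2,2],[0,2,0],[0,0,1]]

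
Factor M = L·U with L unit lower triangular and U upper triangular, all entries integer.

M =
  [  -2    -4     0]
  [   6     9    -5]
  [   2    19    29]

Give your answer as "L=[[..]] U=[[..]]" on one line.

L=[[1,0,0],[-3,1,0],[-1,-5,1]] U=[[-2,-4,0],[0,-3,-5],[0,0,4]]

  r1 -= -3·r0 → [0,-3,-5]
  r2 -= -1·r0 → [0,15,29]
  r2 -= -5·r1 → [0,0,4]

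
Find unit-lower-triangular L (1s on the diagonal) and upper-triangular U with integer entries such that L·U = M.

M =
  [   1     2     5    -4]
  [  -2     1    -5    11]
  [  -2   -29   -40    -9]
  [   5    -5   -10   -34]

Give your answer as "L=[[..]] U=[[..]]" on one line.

L=[[1,0,0,0],[-2,1,0,0],[-2,-5,1,0],[5,-3,4,1]] U=[[1,2,5,-4],[0,5,5,3],[0,0,-5,-2],[0,0,0,3]]

  R1 -= -2·R0 → [0,5,5,3]
  R2 -= -2·R0 → [0,-25,-30,-17]
  R3 -= 5·R0 → [0,-15,-35,-14]
  R2 -= -5·R1 → [0,0,-5,-2]
  R3 -= -3·R1 → [0,0,-20,-5]
  R3 -= 4·R2 → [0,0,0,3]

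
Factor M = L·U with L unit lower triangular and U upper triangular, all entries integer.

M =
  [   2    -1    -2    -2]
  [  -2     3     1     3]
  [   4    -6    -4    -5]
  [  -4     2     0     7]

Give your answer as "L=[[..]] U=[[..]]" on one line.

L=[[1,0,0,0],[-1,1,0,0],[2,-2,1,0],[-2,0,2,1]] U=[[2,-1,-2,-2],[0,2,-1,1],[0,0,-2,1],[0,0,0,1]]

  R1 -= -1·R0 → [0,2,-1,1]
  R2 -= 2·R0 → [0,-4,0,-1]
  R3 -= -2·R0 → [0,0,-4,3]
  R2 -= -2·R1 → [0,0,-2,1]
  R3 -= 0·R1 → [0,0,-4,3]
  R3 -= 2·R2 → [0,0,0,1]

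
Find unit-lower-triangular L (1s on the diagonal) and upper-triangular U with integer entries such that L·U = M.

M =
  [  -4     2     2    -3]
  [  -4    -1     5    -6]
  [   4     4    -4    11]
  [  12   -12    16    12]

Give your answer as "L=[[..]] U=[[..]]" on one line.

  row1 -= 1·row0 → [0,-3,3,-3]
  row2 -= -1·row0 → [0,6,-2,8]
  row3 -= -3·row0 → [0,-6,22,3]
  row2 -= -2·row1 → [0,0,4,2]
  row3 -= 2·row1 → [0,0,16,9]
  row3 -= 4·row2 → [0,0,0,1]

L=[[1,0,0,0],[1,1,0,0],[-1,-2,1,0],[-3,2,4,1]] U=[[-4,2,2,-3],[0,-3,3,-3],[0,0,4,2],[0,0,0,1]]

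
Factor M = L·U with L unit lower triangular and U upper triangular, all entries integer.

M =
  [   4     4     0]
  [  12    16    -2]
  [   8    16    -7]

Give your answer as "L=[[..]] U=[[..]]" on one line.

  r1 -= 3·r0 → [0,4,-2]
  r2 -= 2·r0 → [0,8,-7]
  r2 -= 2·r1 → [0,0,-3]

L=[[1,0,0],[3,1,0],[2,2,1]] U=[[4,4,0],[0,4,-2],[0,0,-3]]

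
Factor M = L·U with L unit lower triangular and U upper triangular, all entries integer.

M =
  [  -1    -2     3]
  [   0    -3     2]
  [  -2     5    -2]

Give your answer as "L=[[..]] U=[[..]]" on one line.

L=[[1,0,0],[0,1,0],[2,-3,1]] U=[[-1,-2,3],[0,-3,2],[0,0,-2]]

  R1 -= 0·R0 → [0,-3,2]
  R2 -= 2·R0 → [0,9,-8]
  R2 -= -3·R1 → [0,0,-2]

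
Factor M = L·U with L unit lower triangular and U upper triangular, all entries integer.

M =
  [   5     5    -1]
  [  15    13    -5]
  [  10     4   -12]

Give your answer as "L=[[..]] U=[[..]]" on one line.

  r1 -= 3·r0 → [0,-2,-2]
  r2 -= 2·r0 → [0,-6,-10]
  r2 -= 3·r1 → [0,0,-4]

L=[[1,0,0],[3,1,0],[2,3,1]] U=[[5,5,-1],[0,-2,-2],[0,0,-4]]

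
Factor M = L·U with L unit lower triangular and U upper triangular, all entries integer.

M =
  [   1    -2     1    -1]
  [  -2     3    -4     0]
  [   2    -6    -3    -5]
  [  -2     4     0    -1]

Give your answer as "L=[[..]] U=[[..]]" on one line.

L=[[1,0,0,0],[-2,1,0,0],[2,2,1,0],[-2,0,-2,1]] U=[[1,-2,1,-1],[0,-1,-2,-2],[0,0,-1,1],[0,0,0,-1]]

  row1 -= -2·row0 → [0,-1,-2,-2]
  row2 -= 2·row0 → [0,-2,-5,-3]
  row3 -= -2·row0 → [0,0,2,-3]
  row2 -= 2·row1 → [0,0,-1,1]
  row3 -= 0·row1 → [0,0,2,-3]
  row3 -= -2·row2 → [0,0,0,-1]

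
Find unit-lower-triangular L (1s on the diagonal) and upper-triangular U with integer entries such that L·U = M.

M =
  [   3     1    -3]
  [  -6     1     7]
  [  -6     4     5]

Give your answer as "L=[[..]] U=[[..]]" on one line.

L=[[1,0,0],[-2,1,0],[-2,2,1]] U=[[3,1,-3],[0,3,1],[0,0,-3]]

  r1 -= -2·r0 → [0,3,1]
  r2 -= -2·r0 → [0,6,-1]
  r2 -= 2·r1 → [0,0,-3]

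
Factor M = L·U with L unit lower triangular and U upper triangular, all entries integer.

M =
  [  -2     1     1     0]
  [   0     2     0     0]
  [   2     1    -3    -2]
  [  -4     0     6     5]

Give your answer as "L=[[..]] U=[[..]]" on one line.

L=[[1,0,0,0],[0,1,0,0],[-1,1,1,0],[2,-1,-2,1]] U=[[-2,1,1,0],[0,2,0,0],[0,0,-2,-2],[0,0,0,1]]

  R1 -= 0·R0 → [0,2,0,0]
  R2 -= -1·R0 → [0,2,-2,-2]
  R3 -= 2·R0 → [0,-2,4,5]
  R2 -= 1·R1 → [0,0,-2,-2]
  R3 -= -1·R1 → [0,0,4,5]
  R3 -= -2·R2 → [0,0,0,1]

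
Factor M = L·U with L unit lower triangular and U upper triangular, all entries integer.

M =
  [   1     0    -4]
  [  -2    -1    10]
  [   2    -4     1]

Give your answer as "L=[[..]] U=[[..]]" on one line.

  row1 -= -2·row0 → [0,-1,2]
  row2 -= 2·row0 → [0,-4,9]
  row2 -= 4·row1 → [0,0,1]

L=[[1,0,0],[-2,1,0],[2,4,1]] U=[[1,0,-4],[0,-1,2],[0,0,1]]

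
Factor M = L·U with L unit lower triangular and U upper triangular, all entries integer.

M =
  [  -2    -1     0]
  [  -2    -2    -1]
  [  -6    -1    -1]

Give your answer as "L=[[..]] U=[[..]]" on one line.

L=[[1,0,0],[1,1,0],[3,-2,1]] U=[[-2,-1,0],[0,-1,-1],[0,0,-3]]

  row1 -= 1·row0 → [0,-1,-1]
  row2 -= 3·row0 → [0,2,-1]
  row2 -= -2·row1 → [0,0,-3]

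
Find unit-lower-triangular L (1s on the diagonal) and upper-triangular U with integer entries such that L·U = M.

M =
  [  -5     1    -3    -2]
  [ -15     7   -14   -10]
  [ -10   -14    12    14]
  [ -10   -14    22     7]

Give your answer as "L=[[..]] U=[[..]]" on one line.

L=[[1,0,0,0],[3,1,0,0],[2,-4,1,0],[2,-4,-4,1]] U=[[-5,1,-3,-2],[0,4,-5,-4],[0,0,-2,2],[0,0,0,3]]

  R1 -= 3·R0 → [0,4,-5,-4]
  R2 -= 2·R0 → [0,-16,18,18]
  R3 -= 2·R0 → [0,-16,28,11]
  R2 -= -4·R1 → [0,0,-2,2]
  R3 -= -4·R1 → [0,0,8,-5]
  R3 -= -4·R2 → [0,0,0,3]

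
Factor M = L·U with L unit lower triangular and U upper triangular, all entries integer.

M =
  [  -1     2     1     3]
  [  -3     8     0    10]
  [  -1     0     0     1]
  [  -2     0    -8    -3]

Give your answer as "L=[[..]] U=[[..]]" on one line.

  r1 -= 3·r0 → [0,2,-3,1]
  r2 -= 1·r0 → [0,-2,-1,-2]
  r3 -= 2·r0 → [0,-4,-10,-9]
  r2 -= -1·r1 → [0,0,-4,-1]
  r3 -= -2·r1 → [0,0,-16,-7]
  r3 -= 4·r2 → [0,0,0,-3]

L=[[1,0,0,0],[3,1,0,0],[1,-1,1,0],[2,-2,4,1]] U=[[-1,2,1,3],[0,2,-3,1],[0,0,-4,-1],[0,0,0,-3]]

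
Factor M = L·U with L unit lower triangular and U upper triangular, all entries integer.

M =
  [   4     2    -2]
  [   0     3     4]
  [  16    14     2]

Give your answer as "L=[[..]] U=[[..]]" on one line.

  r1 -= 0·r0 → [0,3,4]
  r2 -= 4·r0 → [0,6,10]
  r2 -= 2·r1 → [0,0,2]

L=[[1,0,0],[0,1,0],[4,2,1]] U=[[4,2,-2],[0,3,4],[0,0,2]]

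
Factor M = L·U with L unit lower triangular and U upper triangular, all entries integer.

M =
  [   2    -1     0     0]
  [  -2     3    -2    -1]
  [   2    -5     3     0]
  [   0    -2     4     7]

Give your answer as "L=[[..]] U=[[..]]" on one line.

L=[[1,0,0,0],[-1,1,0,0],[1,-2,1,0],[0,-1,-2,1]] U=[[2,-1,0,0],[0,2,-2,-1],[0,0,-1,-2],[0,0,0,2]]

  R1 -= -1·R0 → [0,2,-2,-1]
  R2 -= 1·R0 → [0,-4,3,0]
  R3 -= 0·R0 → [0,-2,4,7]
  R2 -= -2·R1 → [0,0,-1,-2]
  R3 -= -1·R1 → [0,0,2,6]
  R3 -= -2·R2 → [0,0,0,2]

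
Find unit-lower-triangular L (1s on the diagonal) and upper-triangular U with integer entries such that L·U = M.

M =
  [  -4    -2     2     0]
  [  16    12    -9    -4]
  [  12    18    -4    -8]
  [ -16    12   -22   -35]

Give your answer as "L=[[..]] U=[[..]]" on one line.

  row1 -= -4·row0 → [0,4,-1,-4]
  row2 -= -3·row0 → [0,12,2,-8]
  row3 -= 4·row0 → [0,20,-30,-35]
  row2 -= 3·row1 → [0,0,5,4]
  row3 -= 5·row1 → [0,0,-25,-15]
  row3 -= -5·row2 → [0,0,0,5]

L=[[1,0,0,0],[-4,1,0,0],[-3,3,1,0],[4,5,-5,1]] U=[[-4,-2,2,0],[0,4,-1,-4],[0,0,5,4],[0,0,0,5]]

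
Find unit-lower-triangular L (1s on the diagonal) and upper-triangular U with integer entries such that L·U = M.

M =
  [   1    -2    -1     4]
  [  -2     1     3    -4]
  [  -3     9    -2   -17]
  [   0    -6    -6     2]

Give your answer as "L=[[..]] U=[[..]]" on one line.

L=[[1,0,0,0],[-2,1,0,0],[-3,-1,1,0],[0,2,2,1]] U=[[1,-2,-1,4],[0,-3,1,4],[0,0,-4,-1],[0,0,0,-4]]

  r1 -= -2·r0 → [0,-3,1,4]
  r2 -= -3·r0 → [0,3,-5,-5]
  r3 -= 0·r0 → [0,-6,-6,2]
  r2 -= -1·r1 → [0,0,-4,-1]
  r3 -= 2·r1 → [0,0,-8,-6]
  r3 -= 2·r2 → [0,0,0,-4]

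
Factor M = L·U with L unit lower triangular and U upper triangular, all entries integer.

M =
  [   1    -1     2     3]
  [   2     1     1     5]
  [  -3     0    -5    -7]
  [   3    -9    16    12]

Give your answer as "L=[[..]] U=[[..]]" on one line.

  row1 -= 2·row0 → [0,3,-3,-1]
  row2 -= -3·row0 → [0,-3,1,2]
  row3 -= 3·row0 → [0,-6,10,3]
  row2 -= -1·row1 → [0,0,-2,1]
  row3 -= -2·row1 → [0,0,4,1]
  row3 -= -2·row2 → [0,0,0,3]

L=[[1,0,0,0],[2,1,0,0],[-3,-1,1,0],[3,-2,-2,1]] U=[[1,-1,2,3],[0,3,-3,-1],[0,0,-2,1],[0,0,0,3]]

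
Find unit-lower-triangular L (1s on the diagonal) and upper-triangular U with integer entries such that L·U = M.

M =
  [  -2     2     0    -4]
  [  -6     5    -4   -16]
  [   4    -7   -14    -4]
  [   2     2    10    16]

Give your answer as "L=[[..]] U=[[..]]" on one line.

L=[[1,0,0,0],[3,1,0,0],[-2,3,1,0],[-1,-4,3,1]] U=[[-2,2,0,-4],[0,-1,-4,-4],[0,0,-2,0],[0,0,0,-4]]

  R1 -= 3·R0 → [0,-1,-4,-4]
  R2 -= -2·R0 → [0,-3,-14,-12]
  R3 -= -1·R0 → [0,4,10,12]
  R2 -= 3·R1 → [0,0,-2,0]
  R3 -= -4·R1 → [0,0,-6,-4]
  R3 -= 3·R2 → [0,0,0,-4]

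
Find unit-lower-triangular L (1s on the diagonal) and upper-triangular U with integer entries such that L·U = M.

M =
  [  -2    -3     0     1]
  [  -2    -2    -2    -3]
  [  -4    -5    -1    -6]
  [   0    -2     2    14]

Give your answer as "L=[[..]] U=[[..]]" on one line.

  r1 -= 1·r0 → [0,1,-2,-4]
  r2 -= 2·r0 → [0,1,-1,-8]
  r3 -= 0·r0 → [0,-2,2,14]
  r2 -= 1·r1 → [0,0,1,-4]
  r3 -= -2·r1 → [0,0,-2,6]
  r3 -= -2·r2 → [0,0,0,-2]

L=[[1,0,0,0],[1,1,0,0],[2,1,1,0],[0,-2,-2,1]] U=[[-2,-3,0,1],[0,1,-2,-4],[0,0,1,-4],[0,0,0,-2]]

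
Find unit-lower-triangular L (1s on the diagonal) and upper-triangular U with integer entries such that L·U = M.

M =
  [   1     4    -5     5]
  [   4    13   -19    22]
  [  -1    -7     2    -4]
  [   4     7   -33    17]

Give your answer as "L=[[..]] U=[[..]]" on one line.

  row1 -= 4·row0 → [0,-3,1,2]
  row2 -= -1·row0 → [0,-3,-3,1]
  row3 -= 4·row0 → [0,-9,-13,-3]
  row2 -= 1·row1 → [0,0,-4,-1]
  row3 -= 3·row1 → [0,0,-16,-9]
  row3 -= 4·row2 → [0,0,0,-5]

L=[[1,0,0,0],[4,1,0,0],[-1,1,1,0],[4,3,4,1]] U=[[1,4,-5,5],[0,-3,1,2],[0,0,-4,-1],[0,0,0,-5]]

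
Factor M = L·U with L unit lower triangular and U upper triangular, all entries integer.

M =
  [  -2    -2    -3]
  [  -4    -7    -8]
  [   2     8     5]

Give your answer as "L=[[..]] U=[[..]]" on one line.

  r1 -= 2·r0 → [0,-3,-2]
  r2 -= -1·r0 → [0,6,2]
  r2 -= -2·r1 → [0,0,-2]

L=[[1,0,0],[2,1,0],[-1,-2,1]] U=[[-2,-2,-3],[0,-3,-2],[0,0,-2]]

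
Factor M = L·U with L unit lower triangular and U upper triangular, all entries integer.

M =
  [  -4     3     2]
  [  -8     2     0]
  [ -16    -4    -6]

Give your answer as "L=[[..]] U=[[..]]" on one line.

  row1 -= 2·row0 → [0,-4,-4]
  row2 -= 4·row0 → [0,-16,-14]
  row2 -= 4·row1 → [0,0,2]

L=[[1,0,0],[2,1,0],[4,4,1]] U=[[-4,3,2],[0,-4,-4],[0,0,2]]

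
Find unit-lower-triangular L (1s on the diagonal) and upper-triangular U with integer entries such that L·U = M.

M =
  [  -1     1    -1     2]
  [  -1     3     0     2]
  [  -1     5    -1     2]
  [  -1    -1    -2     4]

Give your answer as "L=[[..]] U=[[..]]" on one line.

  row1 -= 1·row0 → [0,2,1,0]
  row2 -= 1·row0 → [0,4,0,0]
  row3 -= 1·row0 → [0,-2,-1,2]
  row2 -= 2·row1 → [0,0,-2,0]
  row3 -= -1·row1 → [0,0,0,2]
  row3 -= 0·row2 → [0,0,0,2]

L=[[1,0,0,0],[1,1,0,0],[1,2,1,0],[1,-1,0,1]] U=[[-1,1,-1,2],[0,2,1,0],[0,0,-2,0],[0,0,0,2]]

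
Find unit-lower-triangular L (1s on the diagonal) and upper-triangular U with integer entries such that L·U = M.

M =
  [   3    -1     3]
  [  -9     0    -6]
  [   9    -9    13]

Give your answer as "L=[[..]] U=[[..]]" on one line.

L=[[1,0,0],[-3,1,0],[3,2,1]] U=[[3,-1,3],[0,-3,3],[0,0,-2]]

  R1 -= -3·R0 → [0,-3,3]
  R2 -= 3·R0 → [0,-6,4]
  R2 -= 2·R1 → [0,0,-2]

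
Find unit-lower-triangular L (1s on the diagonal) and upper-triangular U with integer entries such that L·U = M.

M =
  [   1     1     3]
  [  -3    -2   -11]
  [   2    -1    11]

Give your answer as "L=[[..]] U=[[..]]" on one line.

  row1 -= -3·row0 → [0,1,-2]
  row2 -= 2·row0 → [0,-3,5]
  row2 -= -3·row1 → [0,0,-1]

L=[[1,0,0],[-3,1,0],[2,-3,1]] U=[[1,1,3],[0,1,-2],[0,0,-1]]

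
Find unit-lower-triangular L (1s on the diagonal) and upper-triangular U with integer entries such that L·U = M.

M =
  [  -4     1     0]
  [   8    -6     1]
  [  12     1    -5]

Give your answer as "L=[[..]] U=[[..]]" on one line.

L=[[1,0,0],[-2,1,0],[-3,-1,1]] U=[[-4,1,0],[0,-4,1],[0,0,-4]]

  R1 -= -2·R0 → [0,-4,1]
  R2 -= -3·R0 → [0,4,-5]
  R2 -= -1·R1 → [0,0,-4]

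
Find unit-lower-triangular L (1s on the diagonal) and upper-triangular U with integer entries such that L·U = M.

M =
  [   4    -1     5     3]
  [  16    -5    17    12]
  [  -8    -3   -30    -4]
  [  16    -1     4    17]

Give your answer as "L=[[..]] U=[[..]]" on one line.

L=[[1,0,0,0],[4,1,0,0],[-2,5,1,0],[4,-3,5,1]] U=[[4,-1,5,3],[0,-1,-3,0],[0,0,-5,2],[0,0,0,-5]]

  r1 -= 4·r0 → [0,-1,-3,0]
  r2 -= -2·r0 → [0,-5,-20,2]
  r3 -= 4·r0 → [0,3,-16,5]
  r2 -= 5·r1 → [0,0,-5,2]
  r3 -= -3·r1 → [0,0,-25,5]
  r3 -= 5·r2 → [0,0,0,-5]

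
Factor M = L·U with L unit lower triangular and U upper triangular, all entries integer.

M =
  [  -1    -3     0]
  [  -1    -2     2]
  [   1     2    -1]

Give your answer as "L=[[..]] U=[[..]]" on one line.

L=[[1,0,0],[1,1,0],[-1,-1,1]] U=[[-1,-3,0],[0,1,2],[0,0,1]]

  row1 -= 1·row0 → [0,1,2]
  row2 -= -1·row0 → [0,-1,-1]
  row2 -= -1·row1 → [0,0,1]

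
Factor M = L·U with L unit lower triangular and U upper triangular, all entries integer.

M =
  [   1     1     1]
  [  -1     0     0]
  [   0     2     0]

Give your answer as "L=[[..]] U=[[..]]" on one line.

L=[[1,0,0],[-1,1,0],[0,2,1]] U=[[1,1,1],[0,1,1],[0,0,-2]]

  r1 -= -1·r0 → [0,1,1]
  r2 -= 0·r0 → [0,2,0]
  r2 -= 2·r1 → [0,0,-2]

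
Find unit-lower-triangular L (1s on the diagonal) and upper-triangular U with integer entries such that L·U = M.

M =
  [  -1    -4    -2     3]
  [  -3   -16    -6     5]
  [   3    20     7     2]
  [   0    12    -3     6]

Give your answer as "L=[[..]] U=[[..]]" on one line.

  row1 -= 3·row0 → [0,-4,0,-4]
  row2 -= -3·row0 → [0,8,1,11]
  row3 -= 0·row0 → [0,12,-3,6]
  row2 -= -2·row1 → [0,0,1,3]
  row3 -= -3·row1 → [0,0,-3,-6]
  row3 -= -3·row2 → [0,0,0,3]

L=[[1,0,0,0],[3,1,0,0],[-3,-2,1,0],[0,-3,-3,1]] U=[[-1,-4,-2,3],[0,-4,0,-4],[0,0,1,3],[0,0,0,3]]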